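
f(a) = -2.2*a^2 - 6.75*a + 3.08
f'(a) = -4.4*a - 6.75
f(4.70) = -77.24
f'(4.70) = -27.43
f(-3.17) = 2.37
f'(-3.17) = 7.20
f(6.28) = -126.07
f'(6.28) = -34.38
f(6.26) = -125.39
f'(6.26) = -34.29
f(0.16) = 1.94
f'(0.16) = -7.45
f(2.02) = -19.53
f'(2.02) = -15.64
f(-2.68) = 5.37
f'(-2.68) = 5.04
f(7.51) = -171.69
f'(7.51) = -39.79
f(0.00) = 3.08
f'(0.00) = -6.75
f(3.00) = -36.97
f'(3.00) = -19.95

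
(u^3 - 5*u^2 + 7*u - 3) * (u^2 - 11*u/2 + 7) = u^5 - 21*u^4/2 + 83*u^3/2 - 153*u^2/2 + 131*u/2 - 21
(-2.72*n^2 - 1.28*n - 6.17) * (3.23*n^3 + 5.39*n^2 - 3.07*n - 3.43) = -8.7856*n^5 - 18.7952*n^4 - 18.4779*n^3 - 19.9971*n^2 + 23.3323*n + 21.1631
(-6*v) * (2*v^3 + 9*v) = -12*v^4 - 54*v^2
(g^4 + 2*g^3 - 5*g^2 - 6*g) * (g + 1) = g^5 + 3*g^4 - 3*g^3 - 11*g^2 - 6*g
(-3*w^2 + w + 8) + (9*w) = -3*w^2 + 10*w + 8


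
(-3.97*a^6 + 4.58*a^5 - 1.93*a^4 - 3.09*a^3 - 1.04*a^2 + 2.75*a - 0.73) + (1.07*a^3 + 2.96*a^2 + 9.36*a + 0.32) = -3.97*a^6 + 4.58*a^5 - 1.93*a^4 - 2.02*a^3 + 1.92*a^2 + 12.11*a - 0.41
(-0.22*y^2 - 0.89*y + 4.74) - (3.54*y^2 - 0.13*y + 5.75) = -3.76*y^2 - 0.76*y - 1.01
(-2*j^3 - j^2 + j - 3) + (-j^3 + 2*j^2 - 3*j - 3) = -3*j^3 + j^2 - 2*j - 6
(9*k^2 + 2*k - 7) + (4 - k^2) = 8*k^2 + 2*k - 3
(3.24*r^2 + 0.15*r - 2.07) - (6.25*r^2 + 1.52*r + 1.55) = -3.01*r^2 - 1.37*r - 3.62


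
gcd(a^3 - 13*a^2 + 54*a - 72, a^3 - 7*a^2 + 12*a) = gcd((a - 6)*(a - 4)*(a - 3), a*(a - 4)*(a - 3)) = a^2 - 7*a + 12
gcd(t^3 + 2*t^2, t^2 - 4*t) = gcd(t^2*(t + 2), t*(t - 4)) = t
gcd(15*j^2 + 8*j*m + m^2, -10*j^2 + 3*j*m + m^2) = 5*j + m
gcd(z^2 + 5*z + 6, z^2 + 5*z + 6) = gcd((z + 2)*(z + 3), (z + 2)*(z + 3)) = z^2 + 5*z + 6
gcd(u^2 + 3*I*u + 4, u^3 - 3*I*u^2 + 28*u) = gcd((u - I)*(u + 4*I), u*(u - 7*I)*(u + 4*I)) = u + 4*I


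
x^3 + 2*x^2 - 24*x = x*(x - 4)*(x + 6)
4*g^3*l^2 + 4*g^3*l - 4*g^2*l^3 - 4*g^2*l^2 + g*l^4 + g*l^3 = l*(-2*g + l)^2*(g*l + g)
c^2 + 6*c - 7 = (c - 1)*(c + 7)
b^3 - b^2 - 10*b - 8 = (b - 4)*(b + 1)*(b + 2)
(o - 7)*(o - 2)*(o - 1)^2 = o^4 - 11*o^3 + 33*o^2 - 37*o + 14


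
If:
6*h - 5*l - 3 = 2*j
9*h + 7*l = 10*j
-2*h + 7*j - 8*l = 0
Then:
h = -93/145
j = -6/5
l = -129/145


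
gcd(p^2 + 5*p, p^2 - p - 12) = 1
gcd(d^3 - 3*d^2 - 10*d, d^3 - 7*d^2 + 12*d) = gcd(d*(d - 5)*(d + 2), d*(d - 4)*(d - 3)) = d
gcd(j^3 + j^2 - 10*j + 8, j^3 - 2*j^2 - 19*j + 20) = j^2 + 3*j - 4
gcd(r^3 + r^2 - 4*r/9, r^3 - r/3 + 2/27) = r - 1/3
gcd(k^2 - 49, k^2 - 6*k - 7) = k - 7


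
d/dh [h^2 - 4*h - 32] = 2*h - 4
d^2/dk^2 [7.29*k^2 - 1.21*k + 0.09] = 14.5800000000000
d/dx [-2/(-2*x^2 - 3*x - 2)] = 2*(-4*x - 3)/(2*x^2 + 3*x + 2)^2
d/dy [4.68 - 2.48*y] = -2.48000000000000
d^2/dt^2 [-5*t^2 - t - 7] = -10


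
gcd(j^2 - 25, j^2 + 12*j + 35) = j + 5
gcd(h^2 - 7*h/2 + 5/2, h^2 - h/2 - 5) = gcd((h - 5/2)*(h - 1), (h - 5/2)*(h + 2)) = h - 5/2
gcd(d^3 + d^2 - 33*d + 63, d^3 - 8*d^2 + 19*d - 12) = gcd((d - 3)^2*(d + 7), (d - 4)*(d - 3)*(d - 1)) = d - 3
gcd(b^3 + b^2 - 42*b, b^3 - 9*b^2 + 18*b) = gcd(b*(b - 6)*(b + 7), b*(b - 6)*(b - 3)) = b^2 - 6*b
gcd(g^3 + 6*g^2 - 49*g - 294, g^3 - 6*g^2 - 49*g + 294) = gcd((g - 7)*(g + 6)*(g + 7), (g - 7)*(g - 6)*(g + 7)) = g^2 - 49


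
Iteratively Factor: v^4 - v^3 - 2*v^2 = (v + 1)*(v^3 - 2*v^2) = v*(v + 1)*(v^2 - 2*v) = v*(v - 2)*(v + 1)*(v)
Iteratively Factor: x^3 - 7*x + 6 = (x - 2)*(x^2 + 2*x - 3) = (x - 2)*(x + 3)*(x - 1)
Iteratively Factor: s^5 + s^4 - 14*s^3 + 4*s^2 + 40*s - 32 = (s - 1)*(s^4 + 2*s^3 - 12*s^2 - 8*s + 32) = (s - 1)*(s + 4)*(s^3 - 2*s^2 - 4*s + 8) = (s - 2)*(s - 1)*(s + 4)*(s^2 - 4) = (s - 2)*(s - 1)*(s + 2)*(s + 4)*(s - 2)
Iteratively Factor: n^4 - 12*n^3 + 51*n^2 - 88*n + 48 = (n - 3)*(n^3 - 9*n^2 + 24*n - 16) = (n - 4)*(n - 3)*(n^2 - 5*n + 4) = (n - 4)*(n - 3)*(n - 1)*(n - 4)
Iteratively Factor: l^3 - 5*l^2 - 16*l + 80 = (l - 4)*(l^2 - l - 20) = (l - 4)*(l + 4)*(l - 5)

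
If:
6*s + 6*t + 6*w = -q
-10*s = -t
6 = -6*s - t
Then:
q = 99/4 - 6*w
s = -3/8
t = -15/4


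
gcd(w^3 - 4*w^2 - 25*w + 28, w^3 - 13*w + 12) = w^2 + 3*w - 4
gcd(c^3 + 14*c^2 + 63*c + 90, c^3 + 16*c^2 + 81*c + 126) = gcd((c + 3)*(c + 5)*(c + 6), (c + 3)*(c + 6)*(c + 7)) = c^2 + 9*c + 18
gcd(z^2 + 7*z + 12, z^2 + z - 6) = z + 3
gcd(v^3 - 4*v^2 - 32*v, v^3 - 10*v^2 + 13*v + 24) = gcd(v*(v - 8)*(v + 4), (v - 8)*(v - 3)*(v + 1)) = v - 8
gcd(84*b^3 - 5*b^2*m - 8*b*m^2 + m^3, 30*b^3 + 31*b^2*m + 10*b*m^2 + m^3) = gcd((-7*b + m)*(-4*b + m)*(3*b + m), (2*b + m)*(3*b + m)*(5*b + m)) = 3*b + m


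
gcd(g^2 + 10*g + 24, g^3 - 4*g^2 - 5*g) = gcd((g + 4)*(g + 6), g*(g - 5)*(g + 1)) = 1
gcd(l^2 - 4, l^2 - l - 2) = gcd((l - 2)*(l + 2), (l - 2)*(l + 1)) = l - 2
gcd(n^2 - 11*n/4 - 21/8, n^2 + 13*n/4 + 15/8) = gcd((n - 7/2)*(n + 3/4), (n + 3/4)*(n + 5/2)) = n + 3/4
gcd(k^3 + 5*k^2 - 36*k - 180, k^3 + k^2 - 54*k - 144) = k + 6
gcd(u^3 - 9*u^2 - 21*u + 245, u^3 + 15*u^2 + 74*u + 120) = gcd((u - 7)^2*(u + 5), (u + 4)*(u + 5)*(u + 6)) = u + 5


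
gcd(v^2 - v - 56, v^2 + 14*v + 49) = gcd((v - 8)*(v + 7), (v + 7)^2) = v + 7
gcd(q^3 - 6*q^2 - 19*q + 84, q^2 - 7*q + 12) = q - 3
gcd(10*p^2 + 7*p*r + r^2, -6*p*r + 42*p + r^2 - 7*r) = 1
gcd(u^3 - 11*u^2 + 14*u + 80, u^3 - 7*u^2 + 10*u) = u - 5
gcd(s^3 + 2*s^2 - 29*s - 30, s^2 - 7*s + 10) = s - 5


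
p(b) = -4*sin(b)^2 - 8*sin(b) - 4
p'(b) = -8*sin(b)*cos(b) - 8*cos(b)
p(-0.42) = -1.40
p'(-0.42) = -4.33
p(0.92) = -12.90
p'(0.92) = -8.70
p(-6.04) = -6.16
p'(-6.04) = -9.63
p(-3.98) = -12.16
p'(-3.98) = 9.33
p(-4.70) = -16.00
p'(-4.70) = 0.20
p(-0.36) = -1.68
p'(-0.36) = -4.85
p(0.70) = -10.81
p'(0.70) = -10.06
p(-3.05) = -3.30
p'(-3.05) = 7.24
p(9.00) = -7.98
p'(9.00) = 10.29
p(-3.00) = -2.95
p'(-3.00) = 6.80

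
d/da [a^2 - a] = 2*a - 1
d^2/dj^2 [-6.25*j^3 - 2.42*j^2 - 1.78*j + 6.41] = -37.5*j - 4.84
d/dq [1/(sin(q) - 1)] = -cos(q)/(sin(q) - 1)^2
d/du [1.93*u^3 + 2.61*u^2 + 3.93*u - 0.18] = 5.79*u^2 + 5.22*u + 3.93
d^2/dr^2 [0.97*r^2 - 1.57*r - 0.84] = 1.94000000000000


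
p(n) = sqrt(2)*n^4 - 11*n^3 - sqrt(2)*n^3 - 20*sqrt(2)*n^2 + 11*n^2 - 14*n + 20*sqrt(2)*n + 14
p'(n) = 4*sqrt(2)*n^3 - 33*n^2 - 3*sqrt(2)*n^2 - 40*sqrt(2)*n + 22*n - 14 + 20*sqrt(2)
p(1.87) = -83.62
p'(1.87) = -143.60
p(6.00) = -1371.18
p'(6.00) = -311.98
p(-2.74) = 180.18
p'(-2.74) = -286.97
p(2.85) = -279.76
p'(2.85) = -255.79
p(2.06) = -112.98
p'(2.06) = -165.52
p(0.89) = 5.16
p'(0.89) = -41.99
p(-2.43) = 104.67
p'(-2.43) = -202.80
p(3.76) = -553.89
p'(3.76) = -341.51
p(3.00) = -319.34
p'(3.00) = -271.87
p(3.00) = -319.34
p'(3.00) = -271.87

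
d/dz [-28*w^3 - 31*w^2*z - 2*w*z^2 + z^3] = -31*w^2 - 4*w*z + 3*z^2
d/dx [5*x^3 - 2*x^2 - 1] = x*(15*x - 4)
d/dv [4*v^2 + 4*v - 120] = 8*v + 4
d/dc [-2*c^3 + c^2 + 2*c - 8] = -6*c^2 + 2*c + 2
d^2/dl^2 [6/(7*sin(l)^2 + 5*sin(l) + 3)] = 6*(-196*sin(l)^4 - 105*sin(l)^3 + 353*sin(l)^2 + 225*sin(l) + 8)/(7*sin(l)^2 + 5*sin(l) + 3)^3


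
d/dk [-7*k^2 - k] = -14*k - 1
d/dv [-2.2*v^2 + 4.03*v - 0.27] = 4.03 - 4.4*v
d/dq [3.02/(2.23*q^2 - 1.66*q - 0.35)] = (5.0132 - 13.4692*q)/(-2.23*q^2 + 1.66*q + 0.35)^2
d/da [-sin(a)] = -cos(a)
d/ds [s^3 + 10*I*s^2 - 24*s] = 3*s^2 + 20*I*s - 24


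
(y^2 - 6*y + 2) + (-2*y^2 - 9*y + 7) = -y^2 - 15*y + 9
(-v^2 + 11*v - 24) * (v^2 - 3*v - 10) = -v^4 + 14*v^3 - 47*v^2 - 38*v + 240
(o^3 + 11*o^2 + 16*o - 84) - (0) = o^3 + 11*o^2 + 16*o - 84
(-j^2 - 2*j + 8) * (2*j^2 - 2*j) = -2*j^4 - 2*j^3 + 20*j^2 - 16*j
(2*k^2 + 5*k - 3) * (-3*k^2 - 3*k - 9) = -6*k^4 - 21*k^3 - 24*k^2 - 36*k + 27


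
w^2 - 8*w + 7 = (w - 7)*(w - 1)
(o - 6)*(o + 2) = o^2 - 4*o - 12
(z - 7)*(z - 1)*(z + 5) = z^3 - 3*z^2 - 33*z + 35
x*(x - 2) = x^2 - 2*x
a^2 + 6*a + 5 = (a + 1)*(a + 5)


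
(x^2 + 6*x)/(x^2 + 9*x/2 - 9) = 2*x/(2*x - 3)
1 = 1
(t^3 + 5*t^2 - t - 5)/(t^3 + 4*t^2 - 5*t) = (t + 1)/t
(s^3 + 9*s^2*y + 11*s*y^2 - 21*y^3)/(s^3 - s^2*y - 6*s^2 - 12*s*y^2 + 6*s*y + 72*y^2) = (-s^2 - 6*s*y + 7*y^2)/(-s^2 + 4*s*y + 6*s - 24*y)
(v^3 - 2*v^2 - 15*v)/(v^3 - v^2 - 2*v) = (-v^2 + 2*v + 15)/(-v^2 + v + 2)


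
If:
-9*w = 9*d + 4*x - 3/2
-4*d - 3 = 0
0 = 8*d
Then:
No Solution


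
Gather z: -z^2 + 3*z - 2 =-z^2 + 3*z - 2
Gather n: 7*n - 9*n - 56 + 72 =16 - 2*n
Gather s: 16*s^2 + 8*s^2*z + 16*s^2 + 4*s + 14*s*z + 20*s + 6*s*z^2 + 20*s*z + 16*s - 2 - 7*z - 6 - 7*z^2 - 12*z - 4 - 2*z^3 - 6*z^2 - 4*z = s^2*(8*z + 32) + s*(6*z^2 + 34*z + 40) - 2*z^3 - 13*z^2 - 23*z - 12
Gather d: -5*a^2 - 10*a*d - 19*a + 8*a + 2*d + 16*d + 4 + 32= -5*a^2 - 11*a + d*(18 - 10*a) + 36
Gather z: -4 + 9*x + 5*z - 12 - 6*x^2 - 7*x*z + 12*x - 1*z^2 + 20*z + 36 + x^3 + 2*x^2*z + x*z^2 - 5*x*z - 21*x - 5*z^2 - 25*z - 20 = x^3 - 6*x^2 + z^2*(x - 6) + z*(2*x^2 - 12*x)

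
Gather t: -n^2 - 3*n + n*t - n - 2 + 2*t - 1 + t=-n^2 - 4*n + t*(n + 3) - 3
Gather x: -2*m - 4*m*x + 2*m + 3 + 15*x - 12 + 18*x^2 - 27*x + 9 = 18*x^2 + x*(-4*m - 12)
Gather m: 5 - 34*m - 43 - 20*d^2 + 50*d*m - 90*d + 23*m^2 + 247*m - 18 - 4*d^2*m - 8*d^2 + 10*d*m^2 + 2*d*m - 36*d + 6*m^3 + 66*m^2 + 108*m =-28*d^2 - 126*d + 6*m^3 + m^2*(10*d + 89) + m*(-4*d^2 + 52*d + 321) - 56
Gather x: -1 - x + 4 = 3 - x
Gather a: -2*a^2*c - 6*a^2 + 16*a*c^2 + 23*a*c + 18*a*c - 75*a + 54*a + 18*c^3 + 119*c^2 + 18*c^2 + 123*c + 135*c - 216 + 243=a^2*(-2*c - 6) + a*(16*c^2 + 41*c - 21) + 18*c^3 + 137*c^2 + 258*c + 27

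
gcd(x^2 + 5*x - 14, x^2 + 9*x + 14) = x + 7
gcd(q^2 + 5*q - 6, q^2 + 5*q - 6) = q^2 + 5*q - 6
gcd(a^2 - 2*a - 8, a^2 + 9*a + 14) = a + 2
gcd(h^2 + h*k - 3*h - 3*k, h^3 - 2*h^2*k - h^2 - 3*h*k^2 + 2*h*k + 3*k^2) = h + k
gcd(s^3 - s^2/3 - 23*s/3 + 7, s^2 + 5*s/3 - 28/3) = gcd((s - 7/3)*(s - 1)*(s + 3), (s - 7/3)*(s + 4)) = s - 7/3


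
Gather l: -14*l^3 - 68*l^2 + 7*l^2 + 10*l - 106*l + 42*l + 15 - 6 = -14*l^3 - 61*l^2 - 54*l + 9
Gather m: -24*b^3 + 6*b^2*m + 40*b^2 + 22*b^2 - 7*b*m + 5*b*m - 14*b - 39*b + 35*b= -24*b^3 + 62*b^2 - 18*b + m*(6*b^2 - 2*b)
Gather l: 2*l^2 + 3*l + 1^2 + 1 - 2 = 2*l^2 + 3*l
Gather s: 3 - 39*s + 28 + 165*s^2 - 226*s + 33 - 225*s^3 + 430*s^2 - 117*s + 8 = -225*s^3 + 595*s^2 - 382*s + 72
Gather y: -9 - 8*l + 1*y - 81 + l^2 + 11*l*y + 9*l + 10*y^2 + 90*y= l^2 + l + 10*y^2 + y*(11*l + 91) - 90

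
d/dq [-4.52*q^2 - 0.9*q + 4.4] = -9.04*q - 0.9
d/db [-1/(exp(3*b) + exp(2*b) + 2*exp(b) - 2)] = (3*exp(2*b) + 2*exp(b) + 2)*exp(b)/(exp(3*b) + exp(2*b) + 2*exp(b) - 2)^2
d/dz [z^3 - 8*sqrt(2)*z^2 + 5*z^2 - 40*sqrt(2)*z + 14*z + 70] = 3*z^2 - 16*sqrt(2)*z + 10*z - 40*sqrt(2) + 14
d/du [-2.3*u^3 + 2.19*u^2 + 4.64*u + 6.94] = -6.9*u^2 + 4.38*u + 4.64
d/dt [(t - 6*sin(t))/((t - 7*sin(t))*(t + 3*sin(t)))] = (-2*t^2*cos(t) - t^2 + 12*t*sin(t) + 21*t*sin(2*t) - 63*cos(t)/2 + 45*cos(2*t)/2 + 63*cos(3*t)/2 - 45/2)/((t - 7*sin(t))^2*(t + 3*sin(t))^2)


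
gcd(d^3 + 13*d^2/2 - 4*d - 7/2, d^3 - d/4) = d + 1/2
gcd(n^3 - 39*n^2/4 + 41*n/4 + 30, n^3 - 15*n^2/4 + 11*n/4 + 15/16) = 1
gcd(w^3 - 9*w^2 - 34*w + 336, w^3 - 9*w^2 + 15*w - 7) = w - 7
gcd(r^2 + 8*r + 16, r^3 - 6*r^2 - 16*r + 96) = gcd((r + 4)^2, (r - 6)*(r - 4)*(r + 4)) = r + 4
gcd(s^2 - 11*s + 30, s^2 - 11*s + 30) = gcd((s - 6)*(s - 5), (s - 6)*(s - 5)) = s^2 - 11*s + 30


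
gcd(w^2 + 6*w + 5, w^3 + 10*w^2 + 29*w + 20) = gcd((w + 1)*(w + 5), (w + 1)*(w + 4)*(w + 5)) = w^2 + 6*w + 5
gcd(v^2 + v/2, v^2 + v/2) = v^2 + v/2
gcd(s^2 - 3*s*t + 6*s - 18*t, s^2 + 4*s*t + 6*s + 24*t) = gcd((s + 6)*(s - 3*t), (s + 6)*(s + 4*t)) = s + 6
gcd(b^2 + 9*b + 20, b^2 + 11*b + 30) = b + 5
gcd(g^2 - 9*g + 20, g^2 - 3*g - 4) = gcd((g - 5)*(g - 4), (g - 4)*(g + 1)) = g - 4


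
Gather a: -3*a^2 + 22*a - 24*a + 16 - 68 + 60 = -3*a^2 - 2*a + 8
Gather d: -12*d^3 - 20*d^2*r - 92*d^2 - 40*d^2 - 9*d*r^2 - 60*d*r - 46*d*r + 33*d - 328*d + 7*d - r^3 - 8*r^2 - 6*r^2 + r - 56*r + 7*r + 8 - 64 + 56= -12*d^3 + d^2*(-20*r - 132) + d*(-9*r^2 - 106*r - 288) - r^3 - 14*r^2 - 48*r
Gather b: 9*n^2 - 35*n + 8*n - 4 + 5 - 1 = 9*n^2 - 27*n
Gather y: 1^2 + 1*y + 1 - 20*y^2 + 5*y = -20*y^2 + 6*y + 2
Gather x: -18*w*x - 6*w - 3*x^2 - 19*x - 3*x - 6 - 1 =-6*w - 3*x^2 + x*(-18*w - 22) - 7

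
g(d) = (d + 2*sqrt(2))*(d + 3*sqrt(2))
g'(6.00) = 19.07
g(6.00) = 90.43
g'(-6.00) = -4.93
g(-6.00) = 5.57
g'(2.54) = 12.15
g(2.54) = 36.41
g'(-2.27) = 2.53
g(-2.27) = 1.10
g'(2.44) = 11.95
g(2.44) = 35.21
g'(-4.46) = -1.85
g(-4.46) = 0.35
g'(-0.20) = 6.67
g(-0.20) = 10.63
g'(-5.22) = -3.37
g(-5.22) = 2.34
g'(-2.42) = 2.23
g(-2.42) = 0.74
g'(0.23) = 7.53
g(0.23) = 13.68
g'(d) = 2*d + 5*sqrt(2)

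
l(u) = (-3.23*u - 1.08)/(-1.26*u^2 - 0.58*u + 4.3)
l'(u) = (-3.23*u - 1.08)*(2.52*u + 0.58)/(-1.26*u^2 - 0.58*u + 4.3)^2 - 3.23/(-1.26*u^2 - 0.58*u + 4.3) = (4.0698*u^2 + 1.8734*u - (2.52*u + 0.58)*(3.23*u + 1.08) - 13.889)/(1.26*u^2 + 0.58*u - 4.3)^2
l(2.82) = 1.39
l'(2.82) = -1.01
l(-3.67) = -1.02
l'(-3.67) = -0.53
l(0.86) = -1.34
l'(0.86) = -2.41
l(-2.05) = 28.59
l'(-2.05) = -692.95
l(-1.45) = 1.45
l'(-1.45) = -3.08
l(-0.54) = 0.16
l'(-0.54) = -0.79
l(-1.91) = 6.27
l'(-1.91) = -36.72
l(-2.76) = -2.12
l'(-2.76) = -2.78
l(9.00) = 0.29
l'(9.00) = -0.03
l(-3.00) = -1.62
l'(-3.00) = -1.53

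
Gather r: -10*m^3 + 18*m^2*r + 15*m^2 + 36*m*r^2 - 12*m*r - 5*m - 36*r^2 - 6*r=-10*m^3 + 15*m^2 - 5*m + r^2*(36*m - 36) + r*(18*m^2 - 12*m - 6)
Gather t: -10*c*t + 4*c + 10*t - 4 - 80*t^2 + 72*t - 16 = 4*c - 80*t^2 + t*(82 - 10*c) - 20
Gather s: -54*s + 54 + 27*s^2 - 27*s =27*s^2 - 81*s + 54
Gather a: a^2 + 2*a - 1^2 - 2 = a^2 + 2*a - 3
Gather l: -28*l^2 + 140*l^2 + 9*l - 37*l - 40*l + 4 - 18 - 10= 112*l^2 - 68*l - 24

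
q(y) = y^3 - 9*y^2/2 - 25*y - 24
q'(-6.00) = 137.00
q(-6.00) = -252.00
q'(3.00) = -25.00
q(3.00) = -112.50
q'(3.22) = -22.87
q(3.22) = -117.77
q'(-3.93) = 56.70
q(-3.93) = -55.95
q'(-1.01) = -12.85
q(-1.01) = -4.37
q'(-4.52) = 76.97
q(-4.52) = -95.28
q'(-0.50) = -19.75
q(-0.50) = -12.75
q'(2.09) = -30.71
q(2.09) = -86.78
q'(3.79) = -16.02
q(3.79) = -128.95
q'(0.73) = -29.97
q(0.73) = -44.26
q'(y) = 3*y^2 - 9*y - 25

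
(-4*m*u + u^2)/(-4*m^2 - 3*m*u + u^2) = u/(m + u)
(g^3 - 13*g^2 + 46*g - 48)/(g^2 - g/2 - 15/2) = 2*(g^2 - 10*g + 16)/(2*g + 5)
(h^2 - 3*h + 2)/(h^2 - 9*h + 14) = (h - 1)/(h - 7)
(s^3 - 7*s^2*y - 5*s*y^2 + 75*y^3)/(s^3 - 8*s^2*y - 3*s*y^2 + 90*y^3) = (-s + 5*y)/(-s + 6*y)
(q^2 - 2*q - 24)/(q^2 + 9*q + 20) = (q - 6)/(q + 5)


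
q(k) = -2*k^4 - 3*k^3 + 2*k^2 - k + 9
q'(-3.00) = 122.00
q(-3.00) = -51.00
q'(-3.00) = 122.00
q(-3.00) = -51.00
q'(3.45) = -422.83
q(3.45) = -377.17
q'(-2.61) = 69.49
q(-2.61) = -14.24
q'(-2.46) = 53.79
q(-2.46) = -5.02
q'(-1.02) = -5.95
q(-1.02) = 13.12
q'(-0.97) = -6.05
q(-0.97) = 12.82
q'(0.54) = -2.72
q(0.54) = 8.40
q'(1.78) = -67.51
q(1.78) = -23.44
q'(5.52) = -1598.73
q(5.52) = -2297.06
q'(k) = -8*k^3 - 9*k^2 + 4*k - 1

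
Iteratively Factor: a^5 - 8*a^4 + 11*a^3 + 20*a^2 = (a - 4)*(a^4 - 4*a^3 - 5*a^2) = (a - 4)*(a + 1)*(a^3 - 5*a^2) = a*(a - 4)*(a + 1)*(a^2 - 5*a) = a*(a - 5)*(a - 4)*(a + 1)*(a)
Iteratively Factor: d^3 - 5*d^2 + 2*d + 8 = (d - 2)*(d^2 - 3*d - 4) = (d - 4)*(d - 2)*(d + 1)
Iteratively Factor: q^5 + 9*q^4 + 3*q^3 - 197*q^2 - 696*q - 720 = (q + 4)*(q^4 + 5*q^3 - 17*q^2 - 129*q - 180) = (q + 4)^2*(q^3 + q^2 - 21*q - 45) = (q - 5)*(q + 4)^2*(q^2 + 6*q + 9) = (q - 5)*(q + 3)*(q + 4)^2*(q + 3)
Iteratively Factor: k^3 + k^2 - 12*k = (k)*(k^2 + k - 12) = k*(k - 3)*(k + 4)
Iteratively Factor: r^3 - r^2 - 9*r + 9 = (r + 3)*(r^2 - 4*r + 3) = (r - 3)*(r + 3)*(r - 1)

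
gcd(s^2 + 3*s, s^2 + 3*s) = s^2 + 3*s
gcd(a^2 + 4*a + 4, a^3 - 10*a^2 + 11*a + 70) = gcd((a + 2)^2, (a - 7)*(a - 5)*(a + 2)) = a + 2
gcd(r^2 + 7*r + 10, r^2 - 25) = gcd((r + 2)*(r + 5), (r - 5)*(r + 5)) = r + 5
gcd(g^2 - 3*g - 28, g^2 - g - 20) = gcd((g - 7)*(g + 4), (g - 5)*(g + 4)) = g + 4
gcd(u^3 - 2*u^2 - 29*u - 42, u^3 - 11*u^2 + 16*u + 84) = u^2 - 5*u - 14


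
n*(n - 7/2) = n^2 - 7*n/2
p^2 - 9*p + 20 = (p - 5)*(p - 4)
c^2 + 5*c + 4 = (c + 1)*(c + 4)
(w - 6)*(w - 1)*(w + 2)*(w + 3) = w^4 - 2*w^3 - 23*w^2 - 12*w + 36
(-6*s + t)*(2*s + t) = -12*s^2 - 4*s*t + t^2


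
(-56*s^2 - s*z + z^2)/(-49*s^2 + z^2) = (-8*s + z)/(-7*s + z)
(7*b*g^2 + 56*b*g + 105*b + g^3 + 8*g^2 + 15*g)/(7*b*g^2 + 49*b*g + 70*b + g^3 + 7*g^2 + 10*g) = (g + 3)/(g + 2)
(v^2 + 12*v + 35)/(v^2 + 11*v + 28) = (v + 5)/(v + 4)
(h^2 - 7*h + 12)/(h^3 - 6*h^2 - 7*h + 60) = (h - 3)/(h^2 - 2*h - 15)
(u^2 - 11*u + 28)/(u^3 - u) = (u^2 - 11*u + 28)/(u^3 - u)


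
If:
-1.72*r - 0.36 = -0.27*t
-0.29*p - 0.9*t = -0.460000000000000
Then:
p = 1.58620689655172 - 3.10344827586207*t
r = 0.156976744186047*t - 0.209302325581395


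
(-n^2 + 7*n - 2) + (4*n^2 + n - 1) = 3*n^2 + 8*n - 3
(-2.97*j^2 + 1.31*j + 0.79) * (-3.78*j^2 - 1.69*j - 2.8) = 11.2266*j^4 + 0.0675000000000008*j^3 + 3.1159*j^2 - 5.0031*j - 2.212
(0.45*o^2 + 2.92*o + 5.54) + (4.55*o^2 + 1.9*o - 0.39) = 5.0*o^2 + 4.82*o + 5.15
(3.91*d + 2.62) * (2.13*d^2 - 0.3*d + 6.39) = 8.3283*d^3 + 4.4076*d^2 + 24.1989*d + 16.7418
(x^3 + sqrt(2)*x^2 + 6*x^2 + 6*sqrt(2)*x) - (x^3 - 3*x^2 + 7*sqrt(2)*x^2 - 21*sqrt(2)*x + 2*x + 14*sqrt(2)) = -6*sqrt(2)*x^2 + 9*x^2 - 2*x + 27*sqrt(2)*x - 14*sqrt(2)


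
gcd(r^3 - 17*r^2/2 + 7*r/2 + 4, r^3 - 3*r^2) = 1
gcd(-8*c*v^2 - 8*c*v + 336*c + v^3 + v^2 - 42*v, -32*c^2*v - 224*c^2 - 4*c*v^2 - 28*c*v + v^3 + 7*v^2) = -8*c*v - 56*c + v^2 + 7*v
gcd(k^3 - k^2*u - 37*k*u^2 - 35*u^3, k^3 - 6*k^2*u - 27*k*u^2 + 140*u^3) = -k^2 + 2*k*u + 35*u^2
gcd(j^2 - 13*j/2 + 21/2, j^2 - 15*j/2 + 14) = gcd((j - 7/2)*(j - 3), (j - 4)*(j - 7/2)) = j - 7/2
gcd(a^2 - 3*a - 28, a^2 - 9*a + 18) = 1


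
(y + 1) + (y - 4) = 2*y - 3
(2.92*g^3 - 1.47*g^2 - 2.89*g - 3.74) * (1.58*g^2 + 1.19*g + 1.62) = 4.6136*g^5 + 1.1522*g^4 - 1.5851*g^3 - 11.7297*g^2 - 9.1324*g - 6.0588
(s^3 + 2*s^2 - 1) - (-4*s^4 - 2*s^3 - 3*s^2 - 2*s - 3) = 4*s^4 + 3*s^3 + 5*s^2 + 2*s + 2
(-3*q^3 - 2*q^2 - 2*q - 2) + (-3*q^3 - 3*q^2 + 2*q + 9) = -6*q^3 - 5*q^2 + 7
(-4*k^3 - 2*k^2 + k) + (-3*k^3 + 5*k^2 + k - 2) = -7*k^3 + 3*k^2 + 2*k - 2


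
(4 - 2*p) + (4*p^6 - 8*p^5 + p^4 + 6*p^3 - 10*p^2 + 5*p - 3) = 4*p^6 - 8*p^5 + p^4 + 6*p^3 - 10*p^2 + 3*p + 1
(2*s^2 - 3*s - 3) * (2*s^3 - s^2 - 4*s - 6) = 4*s^5 - 8*s^4 - 11*s^3 + 3*s^2 + 30*s + 18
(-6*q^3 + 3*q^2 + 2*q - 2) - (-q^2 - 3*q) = -6*q^3 + 4*q^2 + 5*q - 2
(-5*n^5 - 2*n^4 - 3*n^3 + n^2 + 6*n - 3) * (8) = -40*n^5 - 16*n^4 - 24*n^3 + 8*n^2 + 48*n - 24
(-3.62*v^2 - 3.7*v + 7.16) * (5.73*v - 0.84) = -20.7426*v^3 - 18.1602*v^2 + 44.1348*v - 6.0144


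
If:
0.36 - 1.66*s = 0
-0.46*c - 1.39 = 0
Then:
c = -3.02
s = 0.22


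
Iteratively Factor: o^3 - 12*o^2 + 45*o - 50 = (o - 2)*(o^2 - 10*o + 25) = (o - 5)*(o - 2)*(o - 5)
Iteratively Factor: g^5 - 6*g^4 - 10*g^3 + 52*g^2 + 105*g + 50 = (g - 5)*(g^4 - g^3 - 15*g^2 - 23*g - 10) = (g - 5)*(g + 1)*(g^3 - 2*g^2 - 13*g - 10) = (g - 5)^2*(g + 1)*(g^2 + 3*g + 2) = (g - 5)^2*(g + 1)*(g + 2)*(g + 1)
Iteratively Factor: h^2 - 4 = (h + 2)*(h - 2)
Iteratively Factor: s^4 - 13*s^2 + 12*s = (s + 4)*(s^3 - 4*s^2 + 3*s) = (s - 1)*(s + 4)*(s^2 - 3*s) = (s - 3)*(s - 1)*(s + 4)*(s)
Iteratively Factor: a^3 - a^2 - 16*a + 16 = (a - 1)*(a^2 - 16) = (a - 4)*(a - 1)*(a + 4)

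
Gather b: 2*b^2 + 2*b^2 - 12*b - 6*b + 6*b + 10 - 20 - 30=4*b^2 - 12*b - 40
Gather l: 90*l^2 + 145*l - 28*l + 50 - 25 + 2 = 90*l^2 + 117*l + 27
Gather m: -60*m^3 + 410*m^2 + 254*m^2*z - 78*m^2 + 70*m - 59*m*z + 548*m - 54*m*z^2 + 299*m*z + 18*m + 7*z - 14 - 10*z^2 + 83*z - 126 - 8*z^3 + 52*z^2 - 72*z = -60*m^3 + m^2*(254*z + 332) + m*(-54*z^2 + 240*z + 636) - 8*z^3 + 42*z^2 + 18*z - 140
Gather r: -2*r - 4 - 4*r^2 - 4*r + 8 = -4*r^2 - 6*r + 4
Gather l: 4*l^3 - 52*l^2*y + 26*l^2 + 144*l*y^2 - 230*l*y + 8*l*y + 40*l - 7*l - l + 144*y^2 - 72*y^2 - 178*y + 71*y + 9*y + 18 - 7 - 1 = 4*l^3 + l^2*(26 - 52*y) + l*(144*y^2 - 222*y + 32) + 72*y^2 - 98*y + 10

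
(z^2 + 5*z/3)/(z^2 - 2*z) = (z + 5/3)/(z - 2)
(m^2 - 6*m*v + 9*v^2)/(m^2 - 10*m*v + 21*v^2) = (-m + 3*v)/(-m + 7*v)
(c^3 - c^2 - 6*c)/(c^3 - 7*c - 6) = c/(c + 1)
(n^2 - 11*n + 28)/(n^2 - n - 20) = (-n^2 + 11*n - 28)/(-n^2 + n + 20)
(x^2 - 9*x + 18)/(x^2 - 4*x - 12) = (x - 3)/(x + 2)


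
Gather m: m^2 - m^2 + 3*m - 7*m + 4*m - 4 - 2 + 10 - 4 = 0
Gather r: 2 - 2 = 0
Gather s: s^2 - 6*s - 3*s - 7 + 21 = s^2 - 9*s + 14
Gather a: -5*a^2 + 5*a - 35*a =-5*a^2 - 30*a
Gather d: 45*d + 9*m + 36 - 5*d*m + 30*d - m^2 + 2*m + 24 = d*(75 - 5*m) - m^2 + 11*m + 60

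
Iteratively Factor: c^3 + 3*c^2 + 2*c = (c + 2)*(c^2 + c) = c*(c + 2)*(c + 1)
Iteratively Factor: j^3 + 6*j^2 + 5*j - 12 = (j - 1)*(j^2 + 7*j + 12) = (j - 1)*(j + 3)*(j + 4)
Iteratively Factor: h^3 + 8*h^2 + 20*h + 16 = (h + 4)*(h^2 + 4*h + 4) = (h + 2)*(h + 4)*(h + 2)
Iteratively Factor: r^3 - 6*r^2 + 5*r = (r - 1)*(r^2 - 5*r) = (r - 5)*(r - 1)*(r)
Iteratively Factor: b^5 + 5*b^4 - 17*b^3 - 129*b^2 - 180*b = (b + 3)*(b^4 + 2*b^3 - 23*b^2 - 60*b) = (b - 5)*(b + 3)*(b^3 + 7*b^2 + 12*b) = (b - 5)*(b + 3)*(b + 4)*(b^2 + 3*b) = b*(b - 5)*(b + 3)*(b + 4)*(b + 3)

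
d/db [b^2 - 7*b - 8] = 2*b - 7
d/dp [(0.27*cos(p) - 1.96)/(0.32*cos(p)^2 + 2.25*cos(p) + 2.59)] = (0.0864*cos(p)^2 - 1.2544*cos(p) - 5.1093)*sin(p)/(0.1024*cos(p)^4 + 1.44*cos(p)^3 + 6.7201*cos(p)^2 + 11.655*cos(p) + 6.7081)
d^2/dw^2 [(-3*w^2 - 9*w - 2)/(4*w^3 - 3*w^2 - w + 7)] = 2*(-48*w^6 - 432*w^5 + 96*w^4 + 672*w^3 + 1293*w^2 - 417*w - 254)/(64*w^9 - 144*w^8 + 60*w^7 + 381*w^6 - 519*w^5 + 12*w^4 + 713*w^3 - 420*w^2 - 147*w + 343)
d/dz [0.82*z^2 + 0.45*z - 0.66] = 1.64*z + 0.45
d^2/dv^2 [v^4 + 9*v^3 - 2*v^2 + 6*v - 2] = 12*v^2 + 54*v - 4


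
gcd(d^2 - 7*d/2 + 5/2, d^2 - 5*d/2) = d - 5/2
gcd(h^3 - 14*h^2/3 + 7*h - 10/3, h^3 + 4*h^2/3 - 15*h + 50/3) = h^2 - 11*h/3 + 10/3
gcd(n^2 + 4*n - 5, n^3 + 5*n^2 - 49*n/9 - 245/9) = n + 5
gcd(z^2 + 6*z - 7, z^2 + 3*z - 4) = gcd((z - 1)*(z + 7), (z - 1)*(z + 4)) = z - 1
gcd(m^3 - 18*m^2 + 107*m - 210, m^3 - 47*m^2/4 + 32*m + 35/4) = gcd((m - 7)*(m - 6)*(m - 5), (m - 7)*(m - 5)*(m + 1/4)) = m^2 - 12*m + 35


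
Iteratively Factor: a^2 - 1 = (a - 1)*(a + 1)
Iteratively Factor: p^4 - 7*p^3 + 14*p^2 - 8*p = (p)*(p^3 - 7*p^2 + 14*p - 8) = p*(p - 2)*(p^2 - 5*p + 4) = p*(p - 4)*(p - 2)*(p - 1)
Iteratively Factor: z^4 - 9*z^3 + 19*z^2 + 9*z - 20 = (z - 5)*(z^3 - 4*z^2 - z + 4) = (z - 5)*(z - 1)*(z^2 - 3*z - 4) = (z - 5)*(z - 1)*(z + 1)*(z - 4)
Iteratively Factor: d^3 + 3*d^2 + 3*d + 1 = (d + 1)*(d^2 + 2*d + 1) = (d + 1)^2*(d + 1)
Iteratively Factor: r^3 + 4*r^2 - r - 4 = (r - 1)*(r^2 + 5*r + 4) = (r - 1)*(r + 4)*(r + 1)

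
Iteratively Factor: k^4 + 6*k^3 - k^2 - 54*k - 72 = (k + 4)*(k^3 + 2*k^2 - 9*k - 18) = (k - 3)*(k + 4)*(k^2 + 5*k + 6) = (k - 3)*(k + 3)*(k + 4)*(k + 2)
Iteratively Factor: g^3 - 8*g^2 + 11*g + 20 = (g - 5)*(g^2 - 3*g - 4) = (g - 5)*(g - 4)*(g + 1)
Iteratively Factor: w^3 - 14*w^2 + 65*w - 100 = (w - 5)*(w^2 - 9*w + 20) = (w - 5)*(w - 4)*(w - 5)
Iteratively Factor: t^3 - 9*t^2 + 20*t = (t - 5)*(t^2 - 4*t) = (t - 5)*(t - 4)*(t)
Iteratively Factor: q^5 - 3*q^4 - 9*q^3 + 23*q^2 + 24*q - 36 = (q + 2)*(q^4 - 5*q^3 + q^2 + 21*q - 18) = (q - 3)*(q + 2)*(q^3 - 2*q^2 - 5*q + 6) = (q - 3)^2*(q + 2)*(q^2 + q - 2) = (q - 3)^2*(q - 1)*(q + 2)*(q + 2)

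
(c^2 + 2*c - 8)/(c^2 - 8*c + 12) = (c + 4)/(c - 6)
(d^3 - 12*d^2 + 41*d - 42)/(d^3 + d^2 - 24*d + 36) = (d - 7)/(d + 6)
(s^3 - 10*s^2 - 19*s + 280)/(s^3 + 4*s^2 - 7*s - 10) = (s^2 - 15*s + 56)/(s^2 - s - 2)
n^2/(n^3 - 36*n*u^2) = n/(n^2 - 36*u^2)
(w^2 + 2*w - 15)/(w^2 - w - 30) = (w - 3)/(w - 6)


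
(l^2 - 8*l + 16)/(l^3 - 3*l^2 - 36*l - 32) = (-l^2 + 8*l - 16)/(-l^3 + 3*l^2 + 36*l + 32)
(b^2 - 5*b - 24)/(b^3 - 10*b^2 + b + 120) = 1/(b - 5)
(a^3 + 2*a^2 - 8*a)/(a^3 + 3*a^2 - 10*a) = (a + 4)/(a + 5)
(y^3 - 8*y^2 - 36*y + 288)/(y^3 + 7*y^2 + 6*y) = (y^2 - 14*y + 48)/(y*(y + 1))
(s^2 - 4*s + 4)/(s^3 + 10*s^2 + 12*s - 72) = (s - 2)/(s^2 + 12*s + 36)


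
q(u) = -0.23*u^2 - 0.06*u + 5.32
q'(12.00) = -5.58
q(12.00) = -28.52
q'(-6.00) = 2.70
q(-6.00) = -2.60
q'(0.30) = -0.20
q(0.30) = 5.28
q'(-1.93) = 0.83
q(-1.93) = 4.58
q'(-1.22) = 0.50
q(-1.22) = 5.05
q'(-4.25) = 1.90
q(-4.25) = 1.42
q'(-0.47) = 0.16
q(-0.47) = 5.30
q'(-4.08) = 1.82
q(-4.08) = 1.74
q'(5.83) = -2.74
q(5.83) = -2.85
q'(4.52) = -2.14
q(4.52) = 0.35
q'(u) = -0.46*u - 0.06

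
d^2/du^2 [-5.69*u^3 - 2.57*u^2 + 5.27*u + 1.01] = -34.14*u - 5.14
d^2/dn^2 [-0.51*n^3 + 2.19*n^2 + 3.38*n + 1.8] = 4.38 - 3.06*n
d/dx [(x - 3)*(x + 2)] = 2*x - 1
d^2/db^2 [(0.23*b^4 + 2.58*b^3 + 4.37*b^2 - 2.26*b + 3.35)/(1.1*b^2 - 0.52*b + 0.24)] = (0.5566*b^6 - 0.789360000000006*b^5 + 0.737471999999997*b^4 - 0.896159999999988*b^3 + 15.625992*b^2 - 7.025712*b - 0.0177920000000003)/(1.331*b^6 - 1.8876*b^5 + 1.76352*b^4 - 0.964288*b^3 + 0.384768*b^2 - 0.089856*b + 0.013824)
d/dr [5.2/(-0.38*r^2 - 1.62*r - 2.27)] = (3.952*r + 8.424)/(0.38*r^2 + 1.62*r + 2.27)^2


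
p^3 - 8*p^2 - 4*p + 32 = (p - 8)*(p - 2)*(p + 2)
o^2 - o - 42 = (o - 7)*(o + 6)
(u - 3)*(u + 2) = u^2 - u - 6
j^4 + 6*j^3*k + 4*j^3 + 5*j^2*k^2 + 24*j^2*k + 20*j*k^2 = j*(j + 4)*(j + k)*(j + 5*k)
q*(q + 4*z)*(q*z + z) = q^3*z + 4*q^2*z^2 + q^2*z + 4*q*z^2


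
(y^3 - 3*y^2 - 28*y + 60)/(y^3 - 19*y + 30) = (y - 6)/(y - 3)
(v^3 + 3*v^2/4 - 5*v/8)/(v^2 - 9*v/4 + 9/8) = v*(8*v^2 + 6*v - 5)/(8*v^2 - 18*v + 9)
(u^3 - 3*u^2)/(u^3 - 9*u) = u/(u + 3)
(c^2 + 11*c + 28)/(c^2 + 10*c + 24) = (c + 7)/(c + 6)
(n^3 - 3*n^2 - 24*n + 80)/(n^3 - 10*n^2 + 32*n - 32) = (n + 5)/(n - 2)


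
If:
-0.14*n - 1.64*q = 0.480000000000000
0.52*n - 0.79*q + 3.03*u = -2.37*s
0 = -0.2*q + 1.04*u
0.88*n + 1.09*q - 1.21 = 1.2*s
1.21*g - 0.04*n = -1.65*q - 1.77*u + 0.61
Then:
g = 1.23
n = 1.41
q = -0.41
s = -0.35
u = -0.08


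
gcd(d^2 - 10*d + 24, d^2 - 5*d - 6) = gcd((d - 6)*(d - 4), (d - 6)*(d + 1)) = d - 6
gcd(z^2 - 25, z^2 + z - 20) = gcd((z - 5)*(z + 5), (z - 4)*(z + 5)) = z + 5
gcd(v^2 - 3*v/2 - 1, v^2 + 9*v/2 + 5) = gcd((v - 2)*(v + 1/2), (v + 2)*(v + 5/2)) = 1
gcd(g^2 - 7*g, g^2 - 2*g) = g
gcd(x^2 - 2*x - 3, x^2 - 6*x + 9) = x - 3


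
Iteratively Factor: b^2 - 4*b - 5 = (b - 5)*(b + 1)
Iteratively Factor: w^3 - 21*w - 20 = (w + 1)*(w^2 - w - 20) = (w - 5)*(w + 1)*(w + 4)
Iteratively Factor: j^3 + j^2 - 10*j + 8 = (j - 2)*(j^2 + 3*j - 4) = (j - 2)*(j + 4)*(j - 1)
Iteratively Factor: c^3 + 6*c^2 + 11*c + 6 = (c + 1)*(c^2 + 5*c + 6) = (c + 1)*(c + 3)*(c + 2)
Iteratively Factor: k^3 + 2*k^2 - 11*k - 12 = (k + 4)*(k^2 - 2*k - 3) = (k - 3)*(k + 4)*(k + 1)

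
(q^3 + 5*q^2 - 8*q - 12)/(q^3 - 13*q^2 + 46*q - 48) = (q^2 + 7*q + 6)/(q^2 - 11*q + 24)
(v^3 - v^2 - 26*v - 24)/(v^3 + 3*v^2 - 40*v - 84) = (v^2 + 5*v + 4)/(v^2 + 9*v + 14)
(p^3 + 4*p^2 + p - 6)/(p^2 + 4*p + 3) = (p^2 + p - 2)/(p + 1)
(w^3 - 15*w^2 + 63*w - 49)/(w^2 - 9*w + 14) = (w^2 - 8*w + 7)/(w - 2)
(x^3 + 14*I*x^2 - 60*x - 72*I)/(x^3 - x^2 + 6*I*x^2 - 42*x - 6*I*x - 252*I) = (x^2 + 8*I*x - 12)/(x^2 - x - 42)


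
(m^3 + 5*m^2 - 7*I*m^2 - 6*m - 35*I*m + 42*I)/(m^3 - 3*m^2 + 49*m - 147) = (m^2 + 5*m - 6)/(m^2 + m*(-3 + 7*I) - 21*I)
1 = 1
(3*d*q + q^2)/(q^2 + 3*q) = (3*d + q)/(q + 3)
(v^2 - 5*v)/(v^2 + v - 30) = v/(v + 6)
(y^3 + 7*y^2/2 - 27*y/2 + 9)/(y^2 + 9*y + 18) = (2*y^2 - 5*y + 3)/(2*(y + 3))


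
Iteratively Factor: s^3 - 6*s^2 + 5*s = (s - 5)*(s^2 - s) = s*(s - 5)*(s - 1)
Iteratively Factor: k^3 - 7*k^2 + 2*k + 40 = (k - 5)*(k^2 - 2*k - 8) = (k - 5)*(k + 2)*(k - 4)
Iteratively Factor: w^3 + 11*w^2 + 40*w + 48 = (w + 3)*(w^2 + 8*w + 16) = (w + 3)*(w + 4)*(w + 4)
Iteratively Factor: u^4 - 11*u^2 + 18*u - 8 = (u - 1)*(u^3 + u^2 - 10*u + 8) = (u - 1)*(u + 4)*(u^2 - 3*u + 2) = (u - 1)^2*(u + 4)*(u - 2)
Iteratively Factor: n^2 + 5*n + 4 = (n + 4)*(n + 1)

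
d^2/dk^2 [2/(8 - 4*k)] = -1/(k - 2)^3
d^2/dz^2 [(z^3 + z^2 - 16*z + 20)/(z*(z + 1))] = 8*(-4*z^3 + 15*z^2 + 15*z + 5)/(z^3*(z^3 + 3*z^2 + 3*z + 1))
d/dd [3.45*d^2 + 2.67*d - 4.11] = 6.9*d + 2.67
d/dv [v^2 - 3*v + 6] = 2*v - 3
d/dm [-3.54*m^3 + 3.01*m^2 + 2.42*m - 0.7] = -10.62*m^2 + 6.02*m + 2.42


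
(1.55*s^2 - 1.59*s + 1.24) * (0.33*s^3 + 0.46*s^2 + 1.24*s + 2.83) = 0.5115*s^5 + 0.1883*s^4 + 1.5998*s^3 + 2.9853*s^2 - 2.9621*s + 3.5092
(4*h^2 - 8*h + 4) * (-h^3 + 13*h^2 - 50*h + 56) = -4*h^5 + 60*h^4 - 308*h^3 + 676*h^2 - 648*h + 224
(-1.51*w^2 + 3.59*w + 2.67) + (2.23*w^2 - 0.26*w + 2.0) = 0.72*w^2 + 3.33*w + 4.67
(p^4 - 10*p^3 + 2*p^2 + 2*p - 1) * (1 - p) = -p^5 + 11*p^4 - 12*p^3 + 3*p - 1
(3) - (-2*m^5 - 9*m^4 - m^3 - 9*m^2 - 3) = 2*m^5 + 9*m^4 + m^3 + 9*m^2 + 6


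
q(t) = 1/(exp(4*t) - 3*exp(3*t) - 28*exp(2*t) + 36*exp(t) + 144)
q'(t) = (-4*exp(4*t) + 9*exp(3*t) + 56*exp(2*t) - 36*exp(t))/(exp(4*t) - 3*exp(3*t) - 28*exp(2*t) + 36*exp(t) + 144)^2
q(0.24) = 0.01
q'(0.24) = 0.00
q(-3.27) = 0.01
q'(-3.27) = -0.00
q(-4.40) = 0.01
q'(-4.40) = -0.00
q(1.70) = -0.01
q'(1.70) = -0.07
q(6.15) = 0.00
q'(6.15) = -0.00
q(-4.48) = 0.01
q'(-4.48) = -0.00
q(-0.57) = 0.01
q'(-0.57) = -0.00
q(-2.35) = 0.01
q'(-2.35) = -0.00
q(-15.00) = 0.01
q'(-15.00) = 0.00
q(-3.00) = 0.01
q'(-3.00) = 0.00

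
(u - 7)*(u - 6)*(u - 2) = u^3 - 15*u^2 + 68*u - 84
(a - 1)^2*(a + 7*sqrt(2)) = a^3 - 2*a^2 + 7*sqrt(2)*a^2 - 14*sqrt(2)*a + a + 7*sqrt(2)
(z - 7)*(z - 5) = z^2 - 12*z + 35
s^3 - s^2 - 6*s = s*(s - 3)*(s + 2)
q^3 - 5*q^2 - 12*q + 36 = (q - 6)*(q - 2)*(q + 3)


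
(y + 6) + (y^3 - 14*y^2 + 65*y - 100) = y^3 - 14*y^2 + 66*y - 94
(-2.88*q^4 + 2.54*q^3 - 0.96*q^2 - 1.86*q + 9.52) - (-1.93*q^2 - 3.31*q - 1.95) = -2.88*q^4 + 2.54*q^3 + 0.97*q^2 + 1.45*q + 11.47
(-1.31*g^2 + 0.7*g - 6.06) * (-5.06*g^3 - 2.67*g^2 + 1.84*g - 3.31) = 6.6286*g^5 - 0.0442999999999993*g^4 + 26.3842*g^3 + 21.8043*g^2 - 13.4674*g + 20.0586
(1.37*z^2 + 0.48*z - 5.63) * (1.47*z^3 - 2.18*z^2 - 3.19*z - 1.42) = 2.0139*z^5 - 2.281*z^4 - 13.6928*z^3 + 8.7968*z^2 + 17.2781*z + 7.9946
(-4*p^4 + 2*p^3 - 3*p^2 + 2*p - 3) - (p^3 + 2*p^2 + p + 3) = -4*p^4 + p^3 - 5*p^2 + p - 6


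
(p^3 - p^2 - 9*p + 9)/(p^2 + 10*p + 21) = (p^2 - 4*p + 3)/(p + 7)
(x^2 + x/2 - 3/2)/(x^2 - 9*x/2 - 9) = (x - 1)/(x - 6)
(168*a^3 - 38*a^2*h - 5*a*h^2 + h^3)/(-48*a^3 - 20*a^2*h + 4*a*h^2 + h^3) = (-7*a + h)/(2*a + h)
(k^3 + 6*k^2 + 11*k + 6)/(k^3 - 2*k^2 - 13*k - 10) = (k + 3)/(k - 5)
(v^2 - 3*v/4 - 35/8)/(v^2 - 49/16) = 2*(2*v - 5)/(4*v - 7)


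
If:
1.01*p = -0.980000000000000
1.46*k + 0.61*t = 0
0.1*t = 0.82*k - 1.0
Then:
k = 0.94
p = -0.97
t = -2.26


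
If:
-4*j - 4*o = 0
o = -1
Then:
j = 1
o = -1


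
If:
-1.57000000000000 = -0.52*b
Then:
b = 3.02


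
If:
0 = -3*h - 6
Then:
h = -2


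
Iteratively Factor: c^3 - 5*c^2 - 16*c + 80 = (c + 4)*(c^2 - 9*c + 20) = (c - 4)*(c + 4)*(c - 5)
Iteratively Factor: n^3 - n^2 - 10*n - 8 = (n + 1)*(n^2 - 2*n - 8) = (n - 4)*(n + 1)*(n + 2)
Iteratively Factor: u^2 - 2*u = (u - 2)*(u)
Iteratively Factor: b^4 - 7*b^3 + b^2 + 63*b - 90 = (b - 3)*(b^3 - 4*b^2 - 11*b + 30) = (b - 5)*(b - 3)*(b^2 + b - 6) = (b - 5)*(b - 3)*(b + 3)*(b - 2)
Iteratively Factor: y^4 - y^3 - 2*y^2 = (y - 2)*(y^3 + y^2) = (y - 2)*(y + 1)*(y^2) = y*(y - 2)*(y + 1)*(y)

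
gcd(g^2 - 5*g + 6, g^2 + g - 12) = g - 3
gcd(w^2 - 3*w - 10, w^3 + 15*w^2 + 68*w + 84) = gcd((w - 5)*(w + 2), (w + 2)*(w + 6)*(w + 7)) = w + 2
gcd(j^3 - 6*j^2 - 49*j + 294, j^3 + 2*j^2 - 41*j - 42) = j^2 + j - 42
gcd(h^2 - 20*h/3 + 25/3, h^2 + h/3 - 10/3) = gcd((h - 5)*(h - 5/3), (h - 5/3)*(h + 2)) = h - 5/3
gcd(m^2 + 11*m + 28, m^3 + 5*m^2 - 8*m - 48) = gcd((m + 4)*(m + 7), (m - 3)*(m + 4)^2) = m + 4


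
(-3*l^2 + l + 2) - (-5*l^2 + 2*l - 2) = 2*l^2 - l + 4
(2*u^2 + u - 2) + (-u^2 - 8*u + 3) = u^2 - 7*u + 1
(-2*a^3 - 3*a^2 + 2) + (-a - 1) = -2*a^3 - 3*a^2 - a + 1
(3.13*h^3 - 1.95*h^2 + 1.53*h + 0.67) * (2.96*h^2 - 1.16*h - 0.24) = 9.2648*h^5 - 9.4028*h^4 + 6.0396*h^3 + 0.6764*h^2 - 1.1444*h - 0.1608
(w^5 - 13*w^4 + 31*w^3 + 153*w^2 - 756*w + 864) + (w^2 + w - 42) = w^5 - 13*w^4 + 31*w^3 + 154*w^2 - 755*w + 822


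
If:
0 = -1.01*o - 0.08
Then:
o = -0.08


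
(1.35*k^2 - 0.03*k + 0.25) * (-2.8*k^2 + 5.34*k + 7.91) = -3.78*k^4 + 7.293*k^3 + 9.8183*k^2 + 1.0977*k + 1.9775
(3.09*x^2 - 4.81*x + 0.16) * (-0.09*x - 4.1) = -0.2781*x^3 - 12.2361*x^2 + 19.7066*x - 0.656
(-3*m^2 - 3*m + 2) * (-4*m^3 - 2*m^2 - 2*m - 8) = 12*m^5 + 18*m^4 + 4*m^3 + 26*m^2 + 20*m - 16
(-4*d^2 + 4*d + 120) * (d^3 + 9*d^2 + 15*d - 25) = -4*d^5 - 32*d^4 + 96*d^3 + 1240*d^2 + 1700*d - 3000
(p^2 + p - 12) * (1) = p^2 + p - 12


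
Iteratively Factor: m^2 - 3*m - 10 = (m + 2)*(m - 5)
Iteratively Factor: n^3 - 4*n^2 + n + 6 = (n - 2)*(n^2 - 2*n - 3) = (n - 3)*(n - 2)*(n + 1)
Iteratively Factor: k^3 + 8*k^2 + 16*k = (k + 4)*(k^2 + 4*k) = k*(k + 4)*(k + 4)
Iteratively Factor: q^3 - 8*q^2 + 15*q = (q - 3)*(q^2 - 5*q) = (q - 5)*(q - 3)*(q)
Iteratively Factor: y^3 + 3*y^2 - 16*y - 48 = (y + 4)*(y^2 - y - 12) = (y - 4)*(y + 4)*(y + 3)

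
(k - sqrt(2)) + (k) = 2*k - sqrt(2)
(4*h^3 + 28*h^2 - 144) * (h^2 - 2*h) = 4*h^5 + 20*h^4 - 56*h^3 - 144*h^2 + 288*h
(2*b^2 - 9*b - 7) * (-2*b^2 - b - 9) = -4*b^4 + 16*b^3 + 5*b^2 + 88*b + 63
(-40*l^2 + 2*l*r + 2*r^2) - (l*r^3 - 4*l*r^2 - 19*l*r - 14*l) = -40*l^2 - l*r^3 + 4*l*r^2 + 21*l*r + 14*l + 2*r^2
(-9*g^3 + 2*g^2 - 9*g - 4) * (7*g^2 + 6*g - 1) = -63*g^5 - 40*g^4 - 42*g^3 - 84*g^2 - 15*g + 4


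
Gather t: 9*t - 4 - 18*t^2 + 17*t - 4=-18*t^2 + 26*t - 8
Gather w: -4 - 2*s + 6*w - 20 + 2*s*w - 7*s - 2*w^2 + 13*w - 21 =-9*s - 2*w^2 + w*(2*s + 19) - 45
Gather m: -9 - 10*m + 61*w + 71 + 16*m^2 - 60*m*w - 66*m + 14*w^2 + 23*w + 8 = 16*m^2 + m*(-60*w - 76) + 14*w^2 + 84*w + 70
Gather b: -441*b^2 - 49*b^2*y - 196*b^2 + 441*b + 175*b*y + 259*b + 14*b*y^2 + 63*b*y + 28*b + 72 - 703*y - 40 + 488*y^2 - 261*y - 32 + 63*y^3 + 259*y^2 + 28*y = b^2*(-49*y - 637) + b*(14*y^2 + 238*y + 728) + 63*y^3 + 747*y^2 - 936*y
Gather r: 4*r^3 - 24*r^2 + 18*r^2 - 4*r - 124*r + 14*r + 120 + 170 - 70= 4*r^3 - 6*r^2 - 114*r + 220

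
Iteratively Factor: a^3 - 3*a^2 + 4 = (a - 2)*(a^2 - a - 2) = (a - 2)*(a + 1)*(a - 2)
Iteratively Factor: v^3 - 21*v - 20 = (v - 5)*(v^2 + 5*v + 4) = (v - 5)*(v + 1)*(v + 4)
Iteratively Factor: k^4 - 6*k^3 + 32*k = (k + 2)*(k^3 - 8*k^2 + 16*k) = (k - 4)*(k + 2)*(k^2 - 4*k) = (k - 4)^2*(k + 2)*(k)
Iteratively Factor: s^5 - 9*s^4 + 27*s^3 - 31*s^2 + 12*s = (s - 1)*(s^4 - 8*s^3 + 19*s^2 - 12*s) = (s - 1)^2*(s^3 - 7*s^2 + 12*s) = (s - 4)*(s - 1)^2*(s^2 - 3*s) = (s - 4)*(s - 3)*(s - 1)^2*(s)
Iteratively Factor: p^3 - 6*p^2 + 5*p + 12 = (p + 1)*(p^2 - 7*p + 12) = (p - 3)*(p + 1)*(p - 4)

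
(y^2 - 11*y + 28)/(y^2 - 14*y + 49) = (y - 4)/(y - 7)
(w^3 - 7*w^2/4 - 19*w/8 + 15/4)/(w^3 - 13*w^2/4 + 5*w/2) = (w + 3/2)/w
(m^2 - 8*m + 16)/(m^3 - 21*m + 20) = (m - 4)/(m^2 + 4*m - 5)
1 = 1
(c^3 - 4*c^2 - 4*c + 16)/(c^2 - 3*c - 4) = (c^2 - 4)/(c + 1)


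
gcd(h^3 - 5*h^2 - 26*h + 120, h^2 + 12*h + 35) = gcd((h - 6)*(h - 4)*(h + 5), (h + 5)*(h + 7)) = h + 5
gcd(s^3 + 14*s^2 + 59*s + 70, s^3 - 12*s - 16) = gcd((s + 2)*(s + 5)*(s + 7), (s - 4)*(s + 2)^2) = s + 2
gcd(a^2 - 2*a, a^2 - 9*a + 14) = a - 2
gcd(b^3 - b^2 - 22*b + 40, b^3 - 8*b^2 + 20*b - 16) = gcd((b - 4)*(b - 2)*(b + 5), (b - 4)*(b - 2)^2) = b^2 - 6*b + 8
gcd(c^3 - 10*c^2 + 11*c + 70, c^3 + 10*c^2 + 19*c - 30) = 1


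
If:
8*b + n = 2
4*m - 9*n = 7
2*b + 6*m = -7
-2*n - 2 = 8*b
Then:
No Solution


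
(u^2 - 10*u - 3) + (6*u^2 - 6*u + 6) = 7*u^2 - 16*u + 3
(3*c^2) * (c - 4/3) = 3*c^3 - 4*c^2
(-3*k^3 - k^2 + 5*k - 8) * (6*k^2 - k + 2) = -18*k^5 - 3*k^4 + 25*k^3 - 55*k^2 + 18*k - 16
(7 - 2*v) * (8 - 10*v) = 20*v^2 - 86*v + 56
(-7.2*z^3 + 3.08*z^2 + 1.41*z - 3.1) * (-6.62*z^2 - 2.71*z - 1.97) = 47.664*z^5 - 0.877600000000001*z^4 - 3.497*z^3 + 10.6333*z^2 + 5.6233*z + 6.107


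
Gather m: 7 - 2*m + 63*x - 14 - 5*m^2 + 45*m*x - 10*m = -5*m^2 + m*(45*x - 12) + 63*x - 7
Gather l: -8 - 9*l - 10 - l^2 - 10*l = -l^2 - 19*l - 18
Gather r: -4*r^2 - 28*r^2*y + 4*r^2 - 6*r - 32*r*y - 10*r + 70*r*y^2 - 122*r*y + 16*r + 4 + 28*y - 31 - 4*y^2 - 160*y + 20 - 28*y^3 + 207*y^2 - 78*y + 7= -28*r^2*y + r*(70*y^2 - 154*y) - 28*y^3 + 203*y^2 - 210*y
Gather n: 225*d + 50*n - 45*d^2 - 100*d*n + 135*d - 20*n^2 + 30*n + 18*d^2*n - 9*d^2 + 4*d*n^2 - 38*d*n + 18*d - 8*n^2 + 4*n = -54*d^2 + 378*d + n^2*(4*d - 28) + n*(18*d^2 - 138*d + 84)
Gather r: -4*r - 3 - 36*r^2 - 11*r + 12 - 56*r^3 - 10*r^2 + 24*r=-56*r^3 - 46*r^2 + 9*r + 9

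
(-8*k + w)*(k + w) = -8*k^2 - 7*k*w + w^2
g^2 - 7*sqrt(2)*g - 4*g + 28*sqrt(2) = (g - 4)*(g - 7*sqrt(2))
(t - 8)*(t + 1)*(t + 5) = t^3 - 2*t^2 - 43*t - 40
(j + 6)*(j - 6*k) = j^2 - 6*j*k + 6*j - 36*k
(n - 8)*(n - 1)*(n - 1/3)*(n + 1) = n^4 - 25*n^3/3 + 5*n^2/3 + 25*n/3 - 8/3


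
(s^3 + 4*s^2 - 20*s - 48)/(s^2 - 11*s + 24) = (s^3 + 4*s^2 - 20*s - 48)/(s^2 - 11*s + 24)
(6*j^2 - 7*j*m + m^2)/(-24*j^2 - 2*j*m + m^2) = (-j + m)/(4*j + m)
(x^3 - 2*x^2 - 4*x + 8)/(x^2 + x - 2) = (x^2 - 4*x + 4)/(x - 1)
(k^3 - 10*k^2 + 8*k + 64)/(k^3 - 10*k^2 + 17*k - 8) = (k^2 - 2*k - 8)/(k^2 - 2*k + 1)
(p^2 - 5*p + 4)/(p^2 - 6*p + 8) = (p - 1)/(p - 2)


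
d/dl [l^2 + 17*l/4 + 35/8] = 2*l + 17/4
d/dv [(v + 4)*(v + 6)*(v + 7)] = 3*v^2 + 34*v + 94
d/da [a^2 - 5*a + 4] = 2*a - 5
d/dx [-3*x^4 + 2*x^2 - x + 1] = -12*x^3 + 4*x - 1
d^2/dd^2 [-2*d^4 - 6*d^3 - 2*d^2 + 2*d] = -24*d^2 - 36*d - 4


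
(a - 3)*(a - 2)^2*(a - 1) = a^4 - 8*a^3 + 23*a^2 - 28*a + 12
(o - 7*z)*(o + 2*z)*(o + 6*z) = o^3 + o^2*z - 44*o*z^2 - 84*z^3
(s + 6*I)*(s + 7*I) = s^2 + 13*I*s - 42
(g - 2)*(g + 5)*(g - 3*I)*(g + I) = g^4 + 3*g^3 - 2*I*g^3 - 7*g^2 - 6*I*g^2 + 9*g + 20*I*g - 30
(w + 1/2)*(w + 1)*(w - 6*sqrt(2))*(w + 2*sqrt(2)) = w^4 - 4*sqrt(2)*w^3 + 3*w^3/2 - 47*w^2/2 - 6*sqrt(2)*w^2 - 36*w - 2*sqrt(2)*w - 12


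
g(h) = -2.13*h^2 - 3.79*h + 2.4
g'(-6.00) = 21.77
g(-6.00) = -51.54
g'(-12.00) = 47.33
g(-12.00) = -258.84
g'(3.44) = -18.44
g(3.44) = -35.84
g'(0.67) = -6.64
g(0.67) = -1.10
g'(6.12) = -29.86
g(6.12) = -100.57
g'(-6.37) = 23.35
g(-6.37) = -59.89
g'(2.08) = -12.65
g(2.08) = -14.70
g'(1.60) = -10.61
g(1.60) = -9.12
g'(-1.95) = 4.52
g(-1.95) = 1.69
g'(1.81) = -11.50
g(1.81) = -11.44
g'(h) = -4.26*h - 3.79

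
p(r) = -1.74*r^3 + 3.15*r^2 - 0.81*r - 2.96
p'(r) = -5.22*r^2 + 6.3*r - 0.81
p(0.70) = -2.58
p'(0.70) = 1.04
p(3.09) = -26.72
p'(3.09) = -31.18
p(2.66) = -15.58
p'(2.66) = -20.99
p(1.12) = -2.36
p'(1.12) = -0.30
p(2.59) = -14.16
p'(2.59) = -19.51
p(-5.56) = 397.99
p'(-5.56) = -197.21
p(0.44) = -2.85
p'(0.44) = 0.95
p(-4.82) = 268.97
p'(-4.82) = -152.45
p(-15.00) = 6590.44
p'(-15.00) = -1269.81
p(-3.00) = 74.80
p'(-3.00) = -66.69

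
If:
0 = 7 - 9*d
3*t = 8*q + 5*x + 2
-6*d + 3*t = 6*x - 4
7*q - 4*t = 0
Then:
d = 7/9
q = -104/513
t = -182/513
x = -148/513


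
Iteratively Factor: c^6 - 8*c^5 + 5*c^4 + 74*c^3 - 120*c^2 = (c + 3)*(c^5 - 11*c^4 + 38*c^3 - 40*c^2) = c*(c + 3)*(c^4 - 11*c^3 + 38*c^2 - 40*c) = c*(c - 5)*(c + 3)*(c^3 - 6*c^2 + 8*c) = c*(c - 5)*(c - 2)*(c + 3)*(c^2 - 4*c) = c*(c - 5)*(c - 4)*(c - 2)*(c + 3)*(c)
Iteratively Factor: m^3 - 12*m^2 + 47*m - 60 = (m - 5)*(m^2 - 7*m + 12) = (m - 5)*(m - 3)*(m - 4)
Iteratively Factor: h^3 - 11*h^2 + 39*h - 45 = (h - 3)*(h^2 - 8*h + 15) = (h - 5)*(h - 3)*(h - 3)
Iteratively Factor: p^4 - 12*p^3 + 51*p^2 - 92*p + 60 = (p - 2)*(p^3 - 10*p^2 + 31*p - 30) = (p - 3)*(p - 2)*(p^2 - 7*p + 10) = (p - 3)*(p - 2)^2*(p - 5)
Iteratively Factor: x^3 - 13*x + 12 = (x - 3)*(x^2 + 3*x - 4) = (x - 3)*(x + 4)*(x - 1)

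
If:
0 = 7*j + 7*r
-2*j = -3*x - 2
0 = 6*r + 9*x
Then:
No Solution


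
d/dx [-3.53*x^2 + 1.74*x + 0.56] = 1.74 - 7.06*x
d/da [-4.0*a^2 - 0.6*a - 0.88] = -8.0*a - 0.6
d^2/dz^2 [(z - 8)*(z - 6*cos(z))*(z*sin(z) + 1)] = -z^3*sin(z) + 8*z^2*sin(z) + 12*z^2*sin(2*z) + 6*z^2*cos(z) + 6*z*sin(z) - 96*z*sin(2*z) - 26*z*cos(z) - 24*z*cos(2*z) - 4*sin(z) - 6*sin(2*z) - 48*cos(z) + 96*cos(2*z) + 2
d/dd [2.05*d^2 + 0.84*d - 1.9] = 4.1*d + 0.84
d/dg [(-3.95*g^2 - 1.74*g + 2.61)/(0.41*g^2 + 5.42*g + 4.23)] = (-20.6956*g^2 - 35.5572*g - 21.5064)/(0.1681*g^4 + 4.4444*g^3 + 32.845*g^2 + 45.8532*g + 17.8929)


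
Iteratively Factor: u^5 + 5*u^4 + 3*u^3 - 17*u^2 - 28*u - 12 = (u + 1)*(u^4 + 4*u^3 - u^2 - 16*u - 12) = (u + 1)^2*(u^3 + 3*u^2 - 4*u - 12) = (u - 2)*(u + 1)^2*(u^2 + 5*u + 6) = (u - 2)*(u + 1)^2*(u + 3)*(u + 2)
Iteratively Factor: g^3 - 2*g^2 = (g)*(g^2 - 2*g) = g^2*(g - 2)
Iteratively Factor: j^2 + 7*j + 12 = (j + 3)*(j + 4)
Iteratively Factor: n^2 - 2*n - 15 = (n - 5)*(n + 3)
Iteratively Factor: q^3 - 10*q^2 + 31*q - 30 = (q - 5)*(q^2 - 5*q + 6) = (q - 5)*(q - 2)*(q - 3)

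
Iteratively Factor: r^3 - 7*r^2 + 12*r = (r - 4)*(r^2 - 3*r) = (r - 4)*(r - 3)*(r)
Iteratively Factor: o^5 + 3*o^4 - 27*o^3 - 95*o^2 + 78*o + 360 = (o + 3)*(o^4 - 27*o^2 - 14*o + 120) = (o + 3)*(o + 4)*(o^3 - 4*o^2 - 11*o + 30) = (o - 5)*(o + 3)*(o + 4)*(o^2 + o - 6) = (o - 5)*(o + 3)^2*(o + 4)*(o - 2)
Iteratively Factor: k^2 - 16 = (k + 4)*(k - 4)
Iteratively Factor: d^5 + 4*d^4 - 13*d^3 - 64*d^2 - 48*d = (d)*(d^4 + 4*d^3 - 13*d^2 - 64*d - 48) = d*(d + 3)*(d^3 + d^2 - 16*d - 16) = d*(d + 1)*(d + 3)*(d^2 - 16) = d*(d - 4)*(d + 1)*(d + 3)*(d + 4)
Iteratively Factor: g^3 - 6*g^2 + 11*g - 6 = (g - 1)*(g^2 - 5*g + 6) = (g - 2)*(g - 1)*(g - 3)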